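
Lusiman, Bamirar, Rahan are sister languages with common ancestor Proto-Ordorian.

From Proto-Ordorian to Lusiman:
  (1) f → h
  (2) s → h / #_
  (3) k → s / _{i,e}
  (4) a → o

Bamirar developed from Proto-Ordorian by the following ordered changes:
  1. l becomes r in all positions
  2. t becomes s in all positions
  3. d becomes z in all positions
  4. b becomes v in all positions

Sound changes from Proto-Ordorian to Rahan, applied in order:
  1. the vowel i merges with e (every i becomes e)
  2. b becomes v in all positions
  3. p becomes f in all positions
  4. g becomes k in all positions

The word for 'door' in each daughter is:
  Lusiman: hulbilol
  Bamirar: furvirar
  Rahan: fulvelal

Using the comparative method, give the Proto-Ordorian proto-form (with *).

*fulbilal

Position 3: Lusiman has l, Bamirar has r, Rahan has l. Lusiman preserves l here (none of its changes turn any other segment into l), so the proto-segment is *l.
Position 5: Lusiman has i, Bamirar has i, Rahan has e. Lusiman preserves i here (none of its changes turn any other segment into i), so the proto-segment is *i.
This points to *fulbilal. Verify forward in each daughter:
Lusiman: *fulbilal
  fulbilal → hulbilal   [unconditioned shift]
  hulbilal (rule 2 does not apply)
  hulbilal (rule 3 does not apply)
  hulbilal → hulbilol   [vowel merger]
  giving Lusiman hulbilol.
Bamirar: *fulbilal > furbirar > furvirar  (by unconditioned shift, unconditioned shift)
Rahan: *fulbilal > fulbelal > fulvelal  (by vowel merger, unconditioned shift)
Only *fulbilal yields all of Lusiman hulbilol, Bamirar furvirar, Rahan fulvelal.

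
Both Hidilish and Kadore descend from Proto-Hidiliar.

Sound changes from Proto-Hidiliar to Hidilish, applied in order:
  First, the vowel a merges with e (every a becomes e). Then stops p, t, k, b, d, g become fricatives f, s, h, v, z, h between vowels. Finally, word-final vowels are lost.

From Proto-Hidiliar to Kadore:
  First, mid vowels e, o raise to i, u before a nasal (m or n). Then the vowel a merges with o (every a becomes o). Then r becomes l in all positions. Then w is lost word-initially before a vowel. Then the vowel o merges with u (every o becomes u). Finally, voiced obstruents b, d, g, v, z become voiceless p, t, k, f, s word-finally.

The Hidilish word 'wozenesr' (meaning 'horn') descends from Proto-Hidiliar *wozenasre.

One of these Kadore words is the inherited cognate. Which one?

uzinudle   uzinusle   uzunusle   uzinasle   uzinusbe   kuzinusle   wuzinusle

Kadore: *wozenasre > wozinasre > wozinosre > wozinosle > ozinosle > uzinusle  (by pre-nasal raising, vowel merger, unconditioned shift, glide loss, vowel merger)
The other candidates each miss or misapply at least one Kadore change.

uzinusle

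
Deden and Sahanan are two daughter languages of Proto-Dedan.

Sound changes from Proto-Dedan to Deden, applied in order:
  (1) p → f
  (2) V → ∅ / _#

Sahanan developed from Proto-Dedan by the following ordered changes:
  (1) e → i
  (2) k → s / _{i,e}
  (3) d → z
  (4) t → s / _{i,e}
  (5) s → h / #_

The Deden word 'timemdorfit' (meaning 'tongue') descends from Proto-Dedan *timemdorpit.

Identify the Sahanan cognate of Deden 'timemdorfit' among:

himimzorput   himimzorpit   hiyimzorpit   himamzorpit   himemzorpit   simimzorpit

himimzorpit

Sahanan: start from *timemdorpit.
  rule 1 (vowel merger): timemdorpit → timimdorpit
  rule 2: no change — timimdorpit
  rule 3 (unconditioned shift): timimdorpit → timimzorpit
  rule 4 (palatalisation): timimzorpit → simimzorpit
  rule 5 (debuccalisation): simimzorpit → himimzorpit
  ⇒ Sahanan himimzorpit
Only 'himimzorpit' matches the regular Sahanan development of *timemdorpit.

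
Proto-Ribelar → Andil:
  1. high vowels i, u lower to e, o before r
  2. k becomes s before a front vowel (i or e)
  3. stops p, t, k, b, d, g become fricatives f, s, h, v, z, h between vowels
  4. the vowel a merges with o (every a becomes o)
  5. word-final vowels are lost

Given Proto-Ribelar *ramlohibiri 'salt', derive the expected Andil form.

romlohiver

Andil: start from *ramlohibiri.
  rule 1 (pre-rhotic lowering): ramlohibiri → ramlohiberi
  rule 2: no change — ramlohiberi
  rule 3 (intervocalic lenition): ramlohiberi → ramlohiveri
  rule 4 (vowel merger): ramlohiveri → romlohiveri
  rule 5 (apocope): romlohiveri → romlohiver
  ⇒ Andil romlohiver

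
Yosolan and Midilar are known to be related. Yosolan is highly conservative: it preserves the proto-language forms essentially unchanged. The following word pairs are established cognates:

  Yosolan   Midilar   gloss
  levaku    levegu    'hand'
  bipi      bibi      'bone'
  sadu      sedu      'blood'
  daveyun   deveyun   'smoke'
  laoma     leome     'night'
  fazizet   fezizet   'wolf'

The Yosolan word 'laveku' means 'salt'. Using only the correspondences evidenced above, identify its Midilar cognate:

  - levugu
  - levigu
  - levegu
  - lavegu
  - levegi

daveyun ~ deveyun — Yosolan a corresponds to Midilar e after a consonant, before a labial obstruent.
levaku ~ levegu — Yosolan k corresponds to Midilar g between vowels (before a back vowel).
Applying these to Yosolan 'laveku':
  laveku → leveku   (a→e after a consonant, before a labial obstruent)
  leveku → levegu   (k→g between vowels (before a back vowel))
So the Midilar cognate is 'levegu'.

levegu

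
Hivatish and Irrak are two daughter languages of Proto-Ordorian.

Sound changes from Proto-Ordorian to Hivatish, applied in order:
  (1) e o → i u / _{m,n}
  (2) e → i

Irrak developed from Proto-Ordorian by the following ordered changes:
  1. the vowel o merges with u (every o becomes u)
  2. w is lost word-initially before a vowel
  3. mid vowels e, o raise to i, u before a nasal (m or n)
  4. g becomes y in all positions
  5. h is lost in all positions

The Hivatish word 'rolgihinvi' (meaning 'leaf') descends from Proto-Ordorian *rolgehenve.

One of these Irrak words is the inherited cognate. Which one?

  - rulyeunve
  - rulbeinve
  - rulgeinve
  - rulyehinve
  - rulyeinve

rulyeinve

Irrak: *rolgehenve
  rolgehenve → rulgehenve   [vowel merger]
  rulgehenve (rule 2 does not apply)
  rulgehenve → rulgehinve   [pre-nasal raising]
  rulgehinve → rulyehinve   [unconditioned shift]
  rulyehinve → rulyeinve   [h-loss]
  giving Irrak rulyeinve.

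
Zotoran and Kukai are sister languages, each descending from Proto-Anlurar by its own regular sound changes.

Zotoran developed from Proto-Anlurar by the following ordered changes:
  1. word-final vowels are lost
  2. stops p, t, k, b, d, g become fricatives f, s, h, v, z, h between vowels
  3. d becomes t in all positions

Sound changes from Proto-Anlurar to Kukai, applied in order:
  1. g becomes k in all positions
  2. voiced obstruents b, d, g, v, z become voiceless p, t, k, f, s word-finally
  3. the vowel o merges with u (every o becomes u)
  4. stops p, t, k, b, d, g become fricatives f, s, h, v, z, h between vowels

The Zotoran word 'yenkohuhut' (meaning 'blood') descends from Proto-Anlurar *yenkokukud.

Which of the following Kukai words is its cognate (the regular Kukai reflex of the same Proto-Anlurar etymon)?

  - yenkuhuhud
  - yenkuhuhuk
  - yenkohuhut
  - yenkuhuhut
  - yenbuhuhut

yenkuhuhut

Kukai: start from *yenkokukud.
  rule 1: no change — yenkokukud
  rule 2 (final devoicing): yenkokukud → yenkokukut
  rule 3 (vowel merger): yenkokukut → yenkukukut
  rule 4 (intervocalic lenition): yenkukukut → yenkuhuhut
  ⇒ Kukai yenkuhuhut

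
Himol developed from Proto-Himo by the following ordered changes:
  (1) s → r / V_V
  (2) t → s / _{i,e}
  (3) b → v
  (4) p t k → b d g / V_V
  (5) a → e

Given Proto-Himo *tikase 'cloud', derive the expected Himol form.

Himol: *tikase > tikare > sikare > sigare > sigere  (by rhotacism, palatalisation, intervocalic voicing, vowel merger)

sigere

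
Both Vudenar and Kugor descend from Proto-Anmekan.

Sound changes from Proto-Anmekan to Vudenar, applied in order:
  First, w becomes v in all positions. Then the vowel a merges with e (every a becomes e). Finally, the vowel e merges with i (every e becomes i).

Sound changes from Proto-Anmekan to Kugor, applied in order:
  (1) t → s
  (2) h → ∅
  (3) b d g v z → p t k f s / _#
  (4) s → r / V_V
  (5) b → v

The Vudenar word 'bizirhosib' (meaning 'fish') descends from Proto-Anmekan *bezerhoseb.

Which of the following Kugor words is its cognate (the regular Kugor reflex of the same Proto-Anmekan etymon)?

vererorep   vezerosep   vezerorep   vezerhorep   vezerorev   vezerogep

vezerorep

Kugor: *bezerhoseb
  bezerhoseb (rule 1 does not apply)
  bezerhoseb → bezeroseb   [h-loss]
  bezeroseb → bezerosep   [final devoicing]
  bezerosep → bezerorep   [rhotacism]
  bezerorep → vezerorep   [unconditioned shift]
  giving Kugor vezerorep.
Only 'vezerorep' matches the regular Kugor development of *bezerhoseb.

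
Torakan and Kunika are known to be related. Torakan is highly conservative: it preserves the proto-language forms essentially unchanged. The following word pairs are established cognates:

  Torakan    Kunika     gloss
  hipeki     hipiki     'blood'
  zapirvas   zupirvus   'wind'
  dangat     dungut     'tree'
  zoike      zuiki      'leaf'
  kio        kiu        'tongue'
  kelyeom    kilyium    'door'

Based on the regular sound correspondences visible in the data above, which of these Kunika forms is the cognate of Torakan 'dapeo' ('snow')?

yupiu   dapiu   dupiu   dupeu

dupiu

zapirvas ~ zupirvus — Torakan a corresponds to Kunika u after a consonant, before a labial obstruent.
kelyeom ~ kilyium — Torakan e corresponds to Kunika i after a consonant, before a back vowel.
kio ~ kiu — Torakan o corresponds to Kunika u word-finally.
Applying these to Torakan 'dapeo':
  dapeo → dupeo   (a→u after a consonant, before a labial obstruent)
  dupeo → dupio   (e→i after a consonant, before a back vowel)
  dupio → dupiu   (o→u word-finally)
So the Kunika cognate is 'dupiu'.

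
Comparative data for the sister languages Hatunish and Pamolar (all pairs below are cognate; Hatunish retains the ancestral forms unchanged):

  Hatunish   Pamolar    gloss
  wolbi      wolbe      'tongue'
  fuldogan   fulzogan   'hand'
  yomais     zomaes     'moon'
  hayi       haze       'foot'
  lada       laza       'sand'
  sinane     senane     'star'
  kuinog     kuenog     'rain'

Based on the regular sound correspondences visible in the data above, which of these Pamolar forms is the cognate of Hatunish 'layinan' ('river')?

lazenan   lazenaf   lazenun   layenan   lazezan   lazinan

hayi ~ haze — Hatunish y corresponds to Pamolar z between vowels (before a front vowel).
sinane ~ senane — Hatunish i corresponds to Pamolar e after a consonant, before a nasal.
Applying these to Hatunish 'layinan':
  layinan → lazinan   (y→z between vowels (before a front vowel))
  lazinan → lazenan   (i→e after a consonant, before a nasal)
So the Pamolar cognate is 'lazenan'.

lazenan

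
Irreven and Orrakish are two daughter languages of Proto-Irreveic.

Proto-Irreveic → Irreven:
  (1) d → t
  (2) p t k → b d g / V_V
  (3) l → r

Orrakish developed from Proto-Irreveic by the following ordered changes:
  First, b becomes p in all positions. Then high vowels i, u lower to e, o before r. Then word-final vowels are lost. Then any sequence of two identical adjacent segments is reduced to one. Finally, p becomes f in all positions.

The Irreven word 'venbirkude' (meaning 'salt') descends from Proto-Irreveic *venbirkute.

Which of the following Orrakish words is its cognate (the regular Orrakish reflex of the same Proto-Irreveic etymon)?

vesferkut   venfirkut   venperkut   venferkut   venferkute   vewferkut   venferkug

venferkut

Orrakish: *venbirkute
  venbirkute → venpirkute   [unconditioned shift]
  venpirkute → venperkute   [pre-rhotic lowering]
  venperkute → venperkut   [apocope]
  venperkut (rule 4 does not apply)
  venperkut → venferkut   [unconditioned shift]
  giving Orrakish venferkut.
Only 'venferkut' matches the regular Orrakish development of *venbirkute.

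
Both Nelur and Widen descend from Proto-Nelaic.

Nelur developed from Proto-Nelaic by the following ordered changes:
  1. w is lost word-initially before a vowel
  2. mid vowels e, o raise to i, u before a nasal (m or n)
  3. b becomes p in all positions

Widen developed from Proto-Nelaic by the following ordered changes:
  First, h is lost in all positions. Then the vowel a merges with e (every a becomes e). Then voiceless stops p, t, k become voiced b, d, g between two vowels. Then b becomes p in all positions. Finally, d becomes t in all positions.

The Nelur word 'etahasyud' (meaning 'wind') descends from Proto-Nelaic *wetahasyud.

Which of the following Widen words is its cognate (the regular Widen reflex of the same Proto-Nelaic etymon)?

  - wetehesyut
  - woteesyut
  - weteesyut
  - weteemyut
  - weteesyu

Widen: *wetahasyud > wetaasyud > weteesyud > wedeesyud > weteesyut  (by h-loss, vowel merger, intervocalic voicing, unconditioned shift)

weteesyut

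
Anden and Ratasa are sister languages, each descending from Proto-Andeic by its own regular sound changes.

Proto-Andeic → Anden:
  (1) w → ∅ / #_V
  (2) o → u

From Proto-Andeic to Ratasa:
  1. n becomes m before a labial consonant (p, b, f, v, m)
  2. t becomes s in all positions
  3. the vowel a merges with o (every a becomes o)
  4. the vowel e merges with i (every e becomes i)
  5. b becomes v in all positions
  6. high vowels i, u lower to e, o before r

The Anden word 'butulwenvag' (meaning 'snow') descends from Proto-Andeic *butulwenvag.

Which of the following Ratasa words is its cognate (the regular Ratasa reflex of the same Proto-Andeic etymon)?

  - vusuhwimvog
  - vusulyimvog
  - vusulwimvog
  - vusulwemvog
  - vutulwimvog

Ratasa: *butulwenvag > butulwemvag > busulwemvag > busulwemvog > busulwimvog > vusulwimvog  (by nasal place assimilation, unconditioned shift, vowel merger, vowel merger, unconditioned shift)
Only 'vusulwimvog' matches the regular Ratasa development of *butulwenvag.

vusulwimvog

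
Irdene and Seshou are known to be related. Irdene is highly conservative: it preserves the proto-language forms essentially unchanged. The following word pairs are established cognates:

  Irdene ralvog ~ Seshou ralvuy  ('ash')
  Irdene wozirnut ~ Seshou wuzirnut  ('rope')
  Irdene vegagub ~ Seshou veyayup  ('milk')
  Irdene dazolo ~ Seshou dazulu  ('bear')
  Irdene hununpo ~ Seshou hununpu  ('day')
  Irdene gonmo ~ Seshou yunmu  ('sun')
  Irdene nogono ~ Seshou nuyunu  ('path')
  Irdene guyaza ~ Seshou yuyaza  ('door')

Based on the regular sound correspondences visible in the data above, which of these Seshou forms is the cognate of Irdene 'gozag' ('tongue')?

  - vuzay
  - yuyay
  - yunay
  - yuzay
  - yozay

gonmo ~ yunmu — Irdene g corresponds to Seshou y word-initially before a back vowel.
ralvog ~ ralvuy, wozirnut ~ wuzirnut — Irdene o corresponds to Seshou u after a consonant, before a consonant other than r, m, n, p, b, f, v.
ralvog ~ ralvuy — Irdene g corresponds to Seshou y word-finally.
Applying these to Irdene 'gozag':
  gozag → yozag   (g→y word-initially before a back vowel)
  yozag → yuzag   (o→u after a consonant, before a consonant other than r, m, n, p, b, f, v)
  yuzag → yuzay   (g→y word-finally)
So the Seshou cognate is 'yuzay'.

yuzay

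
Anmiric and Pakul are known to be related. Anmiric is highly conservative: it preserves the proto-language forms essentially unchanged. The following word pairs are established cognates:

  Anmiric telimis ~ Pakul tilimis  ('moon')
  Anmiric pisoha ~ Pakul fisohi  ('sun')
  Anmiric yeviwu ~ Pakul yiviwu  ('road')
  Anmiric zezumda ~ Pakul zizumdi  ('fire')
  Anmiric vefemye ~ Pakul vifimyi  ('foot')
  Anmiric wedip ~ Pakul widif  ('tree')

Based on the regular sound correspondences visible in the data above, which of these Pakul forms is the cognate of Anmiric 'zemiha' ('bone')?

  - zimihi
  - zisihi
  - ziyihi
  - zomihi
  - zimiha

vefemye ~ vifimyi — Anmiric e corresponds to Pakul i after a consonant, before a nasal.
pisoha ~ fisohi, zezumda ~ zizumdi — Anmiric a corresponds to Pakul i word-finally.
Applying these to Anmiric 'zemiha':
  zemiha → zimiha   (e→i after a consonant, before a nasal)
  zimiha → zimihi   (a→i word-finally)
So the Pakul cognate is 'zimihi'.

zimihi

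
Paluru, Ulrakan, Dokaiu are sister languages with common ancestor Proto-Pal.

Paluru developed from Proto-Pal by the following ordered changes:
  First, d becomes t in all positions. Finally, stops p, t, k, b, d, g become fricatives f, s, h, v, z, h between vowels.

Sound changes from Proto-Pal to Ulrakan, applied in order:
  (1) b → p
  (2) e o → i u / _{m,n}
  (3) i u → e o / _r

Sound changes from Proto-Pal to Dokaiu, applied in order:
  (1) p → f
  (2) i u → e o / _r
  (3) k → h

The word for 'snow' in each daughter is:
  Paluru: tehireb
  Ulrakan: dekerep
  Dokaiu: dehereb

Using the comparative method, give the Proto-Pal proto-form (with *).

Position 3: Paluru has h, Ulrakan has k, Dokaiu has h. Ulrakan preserves k here (none of its changes turn any other segment into k), so the proto-segment is *k.
Position 7: Paluru has b, Ulrakan has p, Dokaiu has b. Paluru preserves b here (none of its changes turn any other segment into b), so the proto-segment is *b.
Position 4: Paluru has i, Ulrakan has e, Dokaiu has e. Paluru preserves i here (none of its changes turn any other segment into i), so the proto-segment is *i.
Continuing position by position gives *dekireb; check it forward:
Paluru: start from *dekireb.
  rule 1 (unconditioned shift): dekireb → tekireb
  rule 2 (intervocalic lenition): tekireb → tehireb
  ⇒ Paluru tehireb
Ulrakan: *dekireb > dekirep > dekerep  (by unconditioned shift, pre-rhotic lowering)
Dokaiu: start from *dekireb.
  rule 1: no change — dekireb
  rule 2 (pre-rhotic lowering): dekireb → dekereb
  rule 3 (unconditioned shift): dekereb → dehereb
  ⇒ Dokaiu dehereb
Only *dekireb yields all of Paluru tehireb, Ulrakan dekerep, Dokaiu dehereb.

*dekireb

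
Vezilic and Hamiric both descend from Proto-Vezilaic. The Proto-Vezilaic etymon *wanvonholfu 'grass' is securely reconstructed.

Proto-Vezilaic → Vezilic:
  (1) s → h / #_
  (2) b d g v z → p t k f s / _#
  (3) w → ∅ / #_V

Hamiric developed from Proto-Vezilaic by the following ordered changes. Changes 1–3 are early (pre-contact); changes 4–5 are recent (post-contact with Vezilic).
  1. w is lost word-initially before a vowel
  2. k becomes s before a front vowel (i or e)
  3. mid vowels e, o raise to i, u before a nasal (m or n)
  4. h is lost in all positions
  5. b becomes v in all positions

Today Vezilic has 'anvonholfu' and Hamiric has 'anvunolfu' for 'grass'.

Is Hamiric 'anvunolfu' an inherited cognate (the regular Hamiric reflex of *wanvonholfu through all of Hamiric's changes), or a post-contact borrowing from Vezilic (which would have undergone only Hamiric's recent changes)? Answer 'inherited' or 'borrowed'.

inherited

If inherited, *wanvonholfu would pass through all of Hamiric's changes:
Hamiric: start from *wanvonholfu.
  rule 1 (glide loss): wanvonholfu → anvonholfu
  rule 2: no change — anvonholfu
  rule 3 (pre-nasal raising): anvonholfu → anvunholfu
  rule 4 (h-loss): anvunholfu → anvunolfu
  rule 5: no change — anvunolfu
  ⇒ Hamiric anvunolfu
If borrowed from Vezilic 'anvonholfu' after the early changes, it would undergo only the recent ones:
  rule 4 (h-loss): anvonholfu → anvonolfu
  rule 5 (unconditioned shift): no change (anvonolfu)
  ⇒ as a loan: anvonolfu
Hamiric 'anvunolfu' matches the inherited outcome exactly, so it is an inherited cognate, not a loan.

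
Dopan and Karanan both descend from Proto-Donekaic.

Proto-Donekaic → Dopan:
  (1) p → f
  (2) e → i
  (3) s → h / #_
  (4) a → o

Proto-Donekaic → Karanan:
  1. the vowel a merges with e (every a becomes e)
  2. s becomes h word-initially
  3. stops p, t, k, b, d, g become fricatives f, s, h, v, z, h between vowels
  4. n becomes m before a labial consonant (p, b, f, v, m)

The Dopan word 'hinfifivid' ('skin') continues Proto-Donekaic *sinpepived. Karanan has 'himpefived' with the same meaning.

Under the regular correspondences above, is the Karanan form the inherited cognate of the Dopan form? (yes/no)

yes

Derive the expected Karanan reflex of *sinpepived:
Karanan: *sinpepived > hinpepived > hinpefived > himpefived  (by debuccalisation, intervocalic lenition, nasal place assimilation)
Karanan 'himpefived' matches the regular reflex exactly, so the pair is cognate.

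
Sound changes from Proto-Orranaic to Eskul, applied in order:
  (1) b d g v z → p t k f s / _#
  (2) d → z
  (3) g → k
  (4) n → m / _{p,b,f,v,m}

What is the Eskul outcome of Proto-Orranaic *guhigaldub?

kuhikalzup

Eskul: start from *guhigaldub.
  rule 1 (final devoicing): guhigaldub → guhigaldup
  rule 2 (unconditioned shift): guhigaldup → guhigalzup
  rule 3 (unconditioned shift): guhigalzup → kuhikalzup
  rule 4: no change — kuhikalzup
  ⇒ Eskul kuhikalzup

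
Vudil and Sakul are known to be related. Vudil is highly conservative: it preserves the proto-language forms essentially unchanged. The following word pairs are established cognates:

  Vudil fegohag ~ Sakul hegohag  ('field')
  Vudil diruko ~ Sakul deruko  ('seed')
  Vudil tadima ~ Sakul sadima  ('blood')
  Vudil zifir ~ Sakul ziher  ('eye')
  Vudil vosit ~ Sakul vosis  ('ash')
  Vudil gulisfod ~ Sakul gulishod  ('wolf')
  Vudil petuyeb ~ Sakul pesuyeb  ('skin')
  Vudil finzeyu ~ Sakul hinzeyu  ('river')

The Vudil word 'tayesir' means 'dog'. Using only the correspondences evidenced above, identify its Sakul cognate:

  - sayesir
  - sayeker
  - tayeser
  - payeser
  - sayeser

tadima ~ sadima — Vudil t corresponds to Sakul s word-initially before a back vowel.
diruko ~ deruko, zifir ~ ziher — Vudil i corresponds to Sakul e after a consonant, before r.
Applying these to Vudil 'tayesir':
  tayesir → sayesir   (t→s word-initially before a back vowel)
  sayesir → sayeser   (i→e after a consonant, before r)
So the Sakul cognate is 'sayeser'.

sayeser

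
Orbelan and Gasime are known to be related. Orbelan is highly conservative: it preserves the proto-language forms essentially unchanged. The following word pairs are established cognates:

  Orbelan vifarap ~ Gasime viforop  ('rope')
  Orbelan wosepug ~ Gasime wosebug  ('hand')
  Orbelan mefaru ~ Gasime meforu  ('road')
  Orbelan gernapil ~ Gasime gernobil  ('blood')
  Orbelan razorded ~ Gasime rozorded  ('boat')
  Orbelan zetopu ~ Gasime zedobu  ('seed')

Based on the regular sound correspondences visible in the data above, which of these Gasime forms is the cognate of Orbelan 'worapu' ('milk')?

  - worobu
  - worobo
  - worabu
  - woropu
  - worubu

vifarap ~ viforop, gernapil ~ gernobil — Orbelan a corresponds to Gasime o after a consonant, before a labial obstruent.
wosepug ~ wosebug, zetopu ~ zedobu — Orbelan p corresponds to Gasime b between vowels (before a back vowel).
Applying these to Orbelan 'worapu':
  worapu → woropu   (a→o after a consonant, before a labial obstruent)
  woropu → worobu   (p→b between vowels (before a back vowel))
So the Gasime cognate is 'worobu'.

worobu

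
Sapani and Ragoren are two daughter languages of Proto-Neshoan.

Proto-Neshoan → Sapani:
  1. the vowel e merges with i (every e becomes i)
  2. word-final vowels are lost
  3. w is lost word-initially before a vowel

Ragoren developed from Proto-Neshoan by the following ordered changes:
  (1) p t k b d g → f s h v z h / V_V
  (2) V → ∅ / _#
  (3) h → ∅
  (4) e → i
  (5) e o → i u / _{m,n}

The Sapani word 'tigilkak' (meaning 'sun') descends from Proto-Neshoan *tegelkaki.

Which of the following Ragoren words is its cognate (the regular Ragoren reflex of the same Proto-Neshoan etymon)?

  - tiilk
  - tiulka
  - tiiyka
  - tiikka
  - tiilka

tiilka

Ragoren: *tegelkaki
  tegelkaki → tehelkahi   [intervocalic lenition]
  tehelkahi → tehelkah   [apocope]
  tehelkah → teelka   [h-loss]
  teelka → tiilka   [vowel merger]
  tiilka (rule 5 does not apply)
  giving Ragoren tiilka.
Only 'tiilka' matches the regular Ragoren development of *tegelkaki.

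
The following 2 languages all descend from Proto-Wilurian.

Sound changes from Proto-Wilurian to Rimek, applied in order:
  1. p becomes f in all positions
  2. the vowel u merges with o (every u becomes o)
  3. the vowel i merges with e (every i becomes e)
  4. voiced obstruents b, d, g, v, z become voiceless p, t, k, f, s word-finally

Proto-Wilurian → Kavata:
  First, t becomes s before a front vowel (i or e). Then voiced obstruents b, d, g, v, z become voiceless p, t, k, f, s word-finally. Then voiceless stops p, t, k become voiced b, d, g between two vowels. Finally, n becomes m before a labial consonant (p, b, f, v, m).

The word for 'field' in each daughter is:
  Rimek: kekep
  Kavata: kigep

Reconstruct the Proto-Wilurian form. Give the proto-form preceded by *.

Position 2: Rimek has e, Kavata has i. Kavata preserves i here (none of its changes turn any other segment into i), so the proto-segment is *i.
Position 3: Rimek has k, Kavata has g. Taking the neighbouring segments as reconstructed: Rimek k can only go back to *k; Kavata g could go back to *k or *g — the one source consistent with every daughter is *k.
This points to *kikeb. Verify forward in each daughter:
Rimek: *kikeb > kekeb > kekep  (by vowel merger, final devoicing)
Kavata: start from *kikeb.
  rule 1: no change — kikeb
  rule 2 (final devoicing): kikeb → kikep
  rule 3 (intervocalic voicing): kikep → kigep
  rule 4: no change — kigep
  ⇒ Kavata kigep
Only *kikeb yields all of Rimek kekep, Kavata kigep.

*kikeb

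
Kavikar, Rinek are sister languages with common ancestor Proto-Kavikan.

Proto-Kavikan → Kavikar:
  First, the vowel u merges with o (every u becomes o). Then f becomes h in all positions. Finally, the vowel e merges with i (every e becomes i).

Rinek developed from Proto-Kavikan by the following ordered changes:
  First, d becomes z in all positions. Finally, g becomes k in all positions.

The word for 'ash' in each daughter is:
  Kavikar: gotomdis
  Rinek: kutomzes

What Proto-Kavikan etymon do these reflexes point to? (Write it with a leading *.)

*gutomdes

Position 7: Kavikar has i, Rinek has e. Rinek preserves e here (none of its changes turn any other segment into e), so the proto-segment is *e.
Position 1: Kavikar has g, Rinek has k. Kavikar preserves g here (none of its changes turn any other segment into g), so the proto-segment is *g.
Continuing position by position gives *gutomdes; check it forward:
Kavikar: start from *gutomdes.
  rule 1 (vowel merger): gutomdes → gotomdes
  rule 2: no change — gotomdes
  rule 3 (vowel merger): gotomdes → gotomdis
  ⇒ Kavikar gotomdis
Rinek: start from *gutomdes.
  rule 1 (unconditioned shift): gutomdes → gutomzes
  rule 2 (unconditioned shift): gutomzes → kutomzes
  ⇒ Rinek kutomzes
No other proto-form is consistent with every reflex, so the reconstruction is *gutomdes.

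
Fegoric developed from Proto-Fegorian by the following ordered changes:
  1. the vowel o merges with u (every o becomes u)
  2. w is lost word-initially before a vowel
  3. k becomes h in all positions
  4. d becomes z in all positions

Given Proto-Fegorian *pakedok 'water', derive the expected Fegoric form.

pahezuh

Fegoric: *pakedok
  pakedok → pakeduk   [vowel merger]
  pakeduk (rule 2 does not apply)
  pakeduk → paheduh   [unconditioned shift]
  paheduh → pahezuh   [unconditioned shift]
  giving Fegoric pahezuh.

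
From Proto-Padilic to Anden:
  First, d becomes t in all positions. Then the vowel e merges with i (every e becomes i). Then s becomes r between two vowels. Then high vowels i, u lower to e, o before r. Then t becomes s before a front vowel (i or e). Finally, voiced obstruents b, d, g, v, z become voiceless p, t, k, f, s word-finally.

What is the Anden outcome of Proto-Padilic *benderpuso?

Anden: *benderpuso > benterpuso > bintirpuso > bintirpuro > binterporo > binserporo  (by unconditioned shift, vowel merger, rhotacism, pre-rhotic lowering, palatalisation)

binserporo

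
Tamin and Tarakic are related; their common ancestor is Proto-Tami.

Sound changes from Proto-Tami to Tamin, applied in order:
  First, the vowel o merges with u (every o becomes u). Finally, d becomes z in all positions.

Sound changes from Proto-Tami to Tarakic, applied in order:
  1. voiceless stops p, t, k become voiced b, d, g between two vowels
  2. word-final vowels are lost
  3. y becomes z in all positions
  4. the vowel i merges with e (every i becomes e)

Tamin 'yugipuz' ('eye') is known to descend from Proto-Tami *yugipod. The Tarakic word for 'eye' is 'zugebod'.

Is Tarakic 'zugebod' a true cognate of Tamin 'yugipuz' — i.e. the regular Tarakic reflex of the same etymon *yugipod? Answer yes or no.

Derive the expected Tarakic reflex of *yugipod:
Tarakic: *yugipod > yugibod > zugibod > zugebod  (by intervocalic voicing, unconditioned shift, vowel merger)
Tarakic 'zugebod' matches the regular reflex exactly, so the pair is cognate.

yes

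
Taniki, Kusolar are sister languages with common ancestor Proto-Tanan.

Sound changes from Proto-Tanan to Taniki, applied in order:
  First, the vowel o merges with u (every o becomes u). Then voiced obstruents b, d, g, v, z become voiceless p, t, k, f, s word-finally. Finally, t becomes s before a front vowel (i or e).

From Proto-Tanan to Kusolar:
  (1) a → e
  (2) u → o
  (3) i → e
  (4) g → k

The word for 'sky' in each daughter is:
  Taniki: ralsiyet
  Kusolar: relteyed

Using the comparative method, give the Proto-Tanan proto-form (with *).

Position 4: Taniki has s, Kusolar has t. Kusolar preserves t here (none of its changes turn any other segment into t), so the proto-segment is *t.
Position 5: Taniki has i, Kusolar has e. Taniki preserves i here (none of its changes turn any other segment into i), so the proto-segment is *i.
Position 2: Taniki has a, Kusolar has e. Taniki preserves a here (none of its changes turn any other segment into a), so the proto-segment is *a.
Continuing position by position gives *raltiyed; check it forward:
Taniki: start from *raltiyed.
  rule 1: no change — raltiyed
  rule 2 (final devoicing): raltiyed → raltiyet
  rule 3 (palatalisation): raltiyet → ralsiyet
  ⇒ Taniki ralsiyet
Kusolar: start from *raltiyed.
  rule 1 (vowel merger): raltiyed → reltiyed
  rule 2: no change — reltiyed
  rule 3 (vowel merger): reltiyed → relteyed
  rule 4: no change — relteyed
  ⇒ Kusolar relteyed
Only *raltiyed yields all of Taniki ralsiyet, Kusolar relteyed.

*raltiyed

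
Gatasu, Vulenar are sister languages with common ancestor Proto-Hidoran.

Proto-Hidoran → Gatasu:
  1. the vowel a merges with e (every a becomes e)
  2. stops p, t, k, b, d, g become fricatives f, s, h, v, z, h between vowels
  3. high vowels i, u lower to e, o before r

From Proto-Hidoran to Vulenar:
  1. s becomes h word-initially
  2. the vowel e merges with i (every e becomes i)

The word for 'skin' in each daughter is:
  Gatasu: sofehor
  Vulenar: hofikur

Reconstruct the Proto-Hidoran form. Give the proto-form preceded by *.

Position 1: Gatasu has s, Vulenar has h. Taking the neighbouring segments as reconstructed: Gatasu s can only go back to *s; Vulenar h could go back to *s or *h — the one source consistent with every daughter is *s.
Position 4: Gatasu has e, Vulenar has i. Taking the neighbouring segments as reconstructed: Gatasu e could go back to *a or *e; Vulenar i could go back to *e or *i — the one source consistent with every daughter is *e.
Position 5: Gatasu has h, Vulenar has k. Vulenar preserves k here (none of its changes turn any other segment into k), so the proto-segment is *k.
Continuing position by position gives *sofekur; check it forward:
Gatasu: *sofekur > sofehur > sofehor  (by intervocalic lenition, pre-rhotic lowering)
Vulenar: *sofekur > hofekur > hofikur  (by debuccalisation, vowel merger)
No other proto-form is consistent with every reflex, so the reconstruction is *sofekur.

*sofekur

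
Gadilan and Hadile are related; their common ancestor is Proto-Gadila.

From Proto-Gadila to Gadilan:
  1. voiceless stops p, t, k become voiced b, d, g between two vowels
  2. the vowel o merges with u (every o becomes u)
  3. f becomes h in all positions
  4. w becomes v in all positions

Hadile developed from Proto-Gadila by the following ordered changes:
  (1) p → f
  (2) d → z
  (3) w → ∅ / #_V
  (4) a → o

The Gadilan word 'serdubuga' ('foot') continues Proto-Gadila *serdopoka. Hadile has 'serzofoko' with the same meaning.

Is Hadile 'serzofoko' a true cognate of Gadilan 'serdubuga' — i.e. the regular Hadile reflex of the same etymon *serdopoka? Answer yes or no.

yes

Derive the expected Hadile reflex of *serdopoka:
Hadile: *serdopoka > serdofoka > serzofoka > serzofoko  (by unconditioned shift, unconditioned shift, vowel merger)
Hadile 'serzofoko' matches the regular reflex exactly, so the pair is cognate.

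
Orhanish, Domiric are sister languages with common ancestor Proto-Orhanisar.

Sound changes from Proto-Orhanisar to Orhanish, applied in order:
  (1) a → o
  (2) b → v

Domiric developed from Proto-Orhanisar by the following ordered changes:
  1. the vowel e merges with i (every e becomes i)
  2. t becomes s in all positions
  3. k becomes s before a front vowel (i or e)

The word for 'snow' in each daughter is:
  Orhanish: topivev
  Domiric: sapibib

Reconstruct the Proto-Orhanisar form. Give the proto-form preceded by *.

Position 6: Orhanish has e, Domiric has i. Orhanish preserves e here (none of its changes turn any other segment into e), so the proto-segment is *e.
Position 2: Orhanish has o, Domiric has a. Domiric preserves a here (none of its changes turn any other segment into a), so the proto-segment is *a.
Continuing position by position gives *tapibeb; check it forward:
Orhanish: *tapibeb > topibeb > topivev  (by vowel merger, unconditioned shift)
Domiric: start from *tapibeb.
  rule 1 (vowel merger): tapibeb → tapibib
  rule 2 (unconditioned shift): tapibib → sapibib
  rule 3: no change — sapibib
  ⇒ Domiric sapibib
No other proto-form is consistent with every reflex, so the reconstruction is *tapibeb.

*tapibeb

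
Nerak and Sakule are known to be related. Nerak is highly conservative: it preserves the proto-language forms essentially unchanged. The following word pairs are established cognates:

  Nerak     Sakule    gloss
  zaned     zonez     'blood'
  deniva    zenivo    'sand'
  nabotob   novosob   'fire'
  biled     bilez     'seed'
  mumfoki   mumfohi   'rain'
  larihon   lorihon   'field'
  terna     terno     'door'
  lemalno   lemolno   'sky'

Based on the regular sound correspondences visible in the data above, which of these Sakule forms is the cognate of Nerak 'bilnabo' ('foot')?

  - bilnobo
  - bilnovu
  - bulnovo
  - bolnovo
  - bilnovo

bilnovo

nabotob ~ novosob — Nerak a corresponds to Sakule o after a consonant, before a labial obstruent.
nabotob ~ novosob — Nerak b corresponds to Sakule v between vowels (before a back vowel).
Applying these to Nerak 'bilnabo':
  bilnabo → bilnobo   (a→o after a consonant, before a labial obstruent)
  bilnobo → bilnovo   (b→v between vowels (before a back vowel))
So the Sakule cognate is 'bilnovo'.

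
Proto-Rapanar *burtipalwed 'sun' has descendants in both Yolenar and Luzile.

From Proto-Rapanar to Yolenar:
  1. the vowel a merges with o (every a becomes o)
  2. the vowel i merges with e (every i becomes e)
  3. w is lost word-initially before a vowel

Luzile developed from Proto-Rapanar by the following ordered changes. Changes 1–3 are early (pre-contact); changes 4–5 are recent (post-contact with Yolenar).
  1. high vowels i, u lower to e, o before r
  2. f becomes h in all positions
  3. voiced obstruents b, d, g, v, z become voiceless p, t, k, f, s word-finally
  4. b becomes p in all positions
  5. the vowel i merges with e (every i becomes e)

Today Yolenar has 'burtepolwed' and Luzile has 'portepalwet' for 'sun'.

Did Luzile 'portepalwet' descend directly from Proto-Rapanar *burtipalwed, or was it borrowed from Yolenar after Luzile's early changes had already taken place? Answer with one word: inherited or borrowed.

If inherited, *burtipalwed would pass through all of Luzile's changes:
Luzile: *burtipalwed > bortipalwed > bortipalwet > portipalwet > portepalwet  (by pre-rhotic lowering, final devoicing, unconditioned shift, vowel merger)
If borrowed from Yolenar 'burtepolwed' after the early changes, it would undergo only the recent ones:
  rule 4 (unconditioned shift): burtepolwed → purtepolwed
  rule 5 (vowel merger): no change (purtepolwed)
  ⇒ as a loan: purtepolwed
Luzile 'portepalwet' matches the inherited outcome exactly, so it is an inherited cognate, not a loan.

inherited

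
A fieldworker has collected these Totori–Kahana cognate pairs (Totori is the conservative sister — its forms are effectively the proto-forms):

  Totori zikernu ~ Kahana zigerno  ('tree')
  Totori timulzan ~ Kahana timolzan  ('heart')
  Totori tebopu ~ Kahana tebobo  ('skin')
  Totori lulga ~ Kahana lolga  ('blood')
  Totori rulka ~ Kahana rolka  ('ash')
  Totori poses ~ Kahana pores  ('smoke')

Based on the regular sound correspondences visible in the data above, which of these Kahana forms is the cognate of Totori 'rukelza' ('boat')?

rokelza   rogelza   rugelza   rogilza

timulzan ~ timolzan, lulga ~ lolga — Totori u corresponds to Kahana o after a consonant, before a consonant other than r, m, n, p, b, f, v.
zikernu ~ zigerno — Totori k corresponds to Kahana g between vowels (before a front vowel).
Applying these to Totori 'rukelza':
  rukelza → rokelza   (u→o after a consonant, before a consonant other than r, m, n, p, b, f, v)
  rokelza → rogelza   (k→g between vowels (before a front vowel))
So the Kahana cognate is 'rogelza'.

rogelza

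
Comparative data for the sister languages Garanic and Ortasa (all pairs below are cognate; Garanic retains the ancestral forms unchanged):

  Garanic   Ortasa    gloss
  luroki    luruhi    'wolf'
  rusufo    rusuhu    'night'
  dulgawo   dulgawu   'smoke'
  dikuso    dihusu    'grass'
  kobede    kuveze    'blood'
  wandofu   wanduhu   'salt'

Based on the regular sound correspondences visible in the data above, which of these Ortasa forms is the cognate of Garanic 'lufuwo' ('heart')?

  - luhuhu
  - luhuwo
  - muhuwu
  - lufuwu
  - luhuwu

luhuwu

wandofu ~ wanduhu — Garanic f corresponds to Ortasa h between vowels (before a back vowel).
rusufo ~ rusuhu, dulgawo ~ dulgawu — Garanic o corresponds to Ortasa u word-finally.
Applying these to Garanic 'lufuwo':
  lufuwo → luhuwo   (f→h between vowels (before a back vowel))
  luhuwo → luhuwu   (o→u word-finally)
So the Ortasa cognate is 'luhuwu'.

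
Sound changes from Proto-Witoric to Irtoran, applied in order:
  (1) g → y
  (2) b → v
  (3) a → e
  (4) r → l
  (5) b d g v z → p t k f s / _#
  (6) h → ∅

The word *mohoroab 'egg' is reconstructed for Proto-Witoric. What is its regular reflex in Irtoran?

mooloef

Irtoran: *mohoroab
  mohoroab (rule 1 does not apply)
  mohoroab → mohoroav   [unconditioned shift]
  mohoroav → mohoroev   [vowel merger]
  mohoroev → moholoev   [unconditioned shift]
  moholoev → moholoef   [final devoicing]
  moholoef → mooloef   [h-loss]
  giving Irtoran mooloef.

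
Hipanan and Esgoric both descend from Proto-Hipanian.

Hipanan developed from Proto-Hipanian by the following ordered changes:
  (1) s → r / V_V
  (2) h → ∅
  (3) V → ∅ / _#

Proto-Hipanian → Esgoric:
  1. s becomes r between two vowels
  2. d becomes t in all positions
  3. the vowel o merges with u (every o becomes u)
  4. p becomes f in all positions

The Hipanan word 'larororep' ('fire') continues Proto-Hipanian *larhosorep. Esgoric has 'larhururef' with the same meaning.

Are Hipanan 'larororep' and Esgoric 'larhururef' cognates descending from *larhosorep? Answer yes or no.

yes

Derive the expected Esgoric reflex of *larhosorep:
Esgoric: *larhosorep > larhororep > larhururep > larhururef  (by rhotacism, vowel merger, unconditioned shift)
Esgoric 'larhururef' matches the regular reflex exactly, so the pair is cognate.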